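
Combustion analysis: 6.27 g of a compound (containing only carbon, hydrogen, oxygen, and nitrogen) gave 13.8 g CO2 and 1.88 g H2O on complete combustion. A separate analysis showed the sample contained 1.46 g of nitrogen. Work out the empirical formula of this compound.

mol C = 13.8 / 44.01 = 0.3136; mass C = 0.3136 × 12.01 = 3.766 g
mol H = 2 × (1.88 / 18.02) = 0.2087; mass H = 0.2087 × 1.008 = 0.2103 g
mol N = 1.46 / 14.01 = 0.1042
mass O = 6.27 − (5.436) = 0.8338 g → mol O = 0.05211
Smallest is O at 0.05211 mol; normalising gives C 6.017, H 4.004, N 2.000, O 1.000
≈ 6:4:2:1 → C6H4N2O

C6H4N2O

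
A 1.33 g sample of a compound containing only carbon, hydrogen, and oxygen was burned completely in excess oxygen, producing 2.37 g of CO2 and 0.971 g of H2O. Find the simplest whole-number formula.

C3H6O2

mol C = 2.37 / 44.01 = 0.05385; mass C = 0.05385 × 12.01 = 0.6468 g
mol H = 2 × (0.971 / 18.02) = 0.1078; mass H = 0.1078 × 1.008 = 0.1086 g
mass O = 1.33 − (0.7554) = 0.5746 g → mol O = 0.03591
Ratios (÷ 0.03591): C 1.499, H 3.001, O 1.000
×2: C 3.00, H 6.00, O 2.00 → C3H6O2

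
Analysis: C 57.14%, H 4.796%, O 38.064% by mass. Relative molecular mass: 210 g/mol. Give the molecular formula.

C10H10O5

Assume 100 g: 57.14 g C, 4.796 g H, 38.064 g O.
C: 57.14 g ÷ 12.01 g/mol = 4.758 mol
H: 4.796 g ÷ 1.008 g/mol = 4.758 mol
O: 38.064 g ÷ 16.00 g/mol = 2.379 mol
Ratios (÷ 2.379): C 2.000, H 2.000, O 1.000
→ C2H2O
Empirical-formula mass = 42.04 g/mol
n = 210 / 42.04 = 5.00 ≈ 5
Molecular formula = (C2H2O)×5 = C10H10O5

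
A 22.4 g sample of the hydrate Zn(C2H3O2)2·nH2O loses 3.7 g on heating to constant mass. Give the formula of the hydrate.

Mass of anhydrous Zn(C2H3O2)2 = 22.4 − 3.7 = 18.7 g
mol H2O = 3.7 / 18.02 = 0.2053
Molar mass of Zn(C2H3O2)2 = 183.47 g/mol → mol Zn(C2H3O2)2 = 18.7 / 183.47 = 0.1019
n = 0.2053 / 0.1019 = 2.01 ≈ 2 → Zn(C2H3O2)2·2H2O

Zn(C2H3O2)2·2H2O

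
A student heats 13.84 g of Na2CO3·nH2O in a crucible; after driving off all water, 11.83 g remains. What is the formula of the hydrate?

Mass of water lost = 13.84 − 11.83 = 2.01 g → 2.01 / 18.02 = 0.1115 mol H2O
Molar mass of Na2CO3 = 105.99 g/mol → mol Na2CO3 = 11.83 / 105.99 = 0.1116
n = 0.1115 / 0.1116 = 1.00 ≈ 1 → Na2CO3·H2O

Na2CO3·H2O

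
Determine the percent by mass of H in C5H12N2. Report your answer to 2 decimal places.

12.08%

Molar mass = 5(12.01) + 12(1.008) + 2(14.01) = 100.166 g/mol
Mass of H per mole = 12 × 1.008 = 12.096 g
% H = 12.096 / 100.166 × 100 = 12.08%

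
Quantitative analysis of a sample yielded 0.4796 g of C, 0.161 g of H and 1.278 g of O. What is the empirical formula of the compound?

Moles — C: 0.4796 / 12.01 = 0.03993 mol; H: 0.161 / 1.008 = 0.1597 mol; O: 1.278 / 16.00 = 0.07988 mol
Divide by the smallest (0.03993 mol C): C 1.000, H 4.000, O 2.000
→ CH4O2

CH4O2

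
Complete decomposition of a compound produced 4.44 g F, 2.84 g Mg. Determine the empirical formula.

Moles — F: 4.44 / 19.00 = 0.2337 mol; Mg: 2.84 / 24.31 = 0.1168 mol
Smallest is Mg at 0.1168 mol; normalising gives F 2.000, Mg 1.000
Ratio ≈ 2:1, so the empirical formula is F2Mg

F2Mg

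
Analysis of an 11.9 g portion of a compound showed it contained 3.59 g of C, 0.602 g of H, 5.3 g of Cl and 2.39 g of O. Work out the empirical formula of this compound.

C2H4ClO

n(C) = 3.59/12.01 = 0.2989, n(H) = 0.602/1.008 = 0.5972, n(Cl) = 5.3/35.45 = 0.1495, n(O) = 2.39/16.00 = 0.1494
Ratios (÷ 0.1494): C 2.001, H 3.998, Cl 1.001, O 1.000
≈ 2:4:1:1 → C2H4ClO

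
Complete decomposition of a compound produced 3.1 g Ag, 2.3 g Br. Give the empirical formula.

AgBr

Ag: 3.1 g ÷ 107.87 g/mol = 0.02874 mol
Br: 2.3 g ÷ 79.90 g/mol = 0.02879 mol
Smallest is Ag at 0.02874 mol; normalising gives Ag 1.000, Br 1.002
≈ 1:1 → AgBr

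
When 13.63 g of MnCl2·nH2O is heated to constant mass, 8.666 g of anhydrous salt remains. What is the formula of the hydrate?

MnCl2·4H2O

Mass of water lost = 13.63 − 8.666 = 4.964 g → 4.964 / 18.02 = 0.2755 mol H2O
Molar mass of MnCl2 = 125.84 g/mol → mol MnCl2 = 8.666 / 125.84 = 0.06887
n = 0.2755 / 0.06887 = 4.00 ≈ 4 → MnCl2·4H2O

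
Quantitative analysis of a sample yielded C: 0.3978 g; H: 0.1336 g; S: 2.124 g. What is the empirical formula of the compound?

CH4S2

C: 0.3978 g ÷ 12.01 g/mol = 0.03312 mol
H: 0.1336 g ÷ 1.008 g/mol = 0.1325 mol
S: 2.124 g ÷ 32.07 g/mol = 0.06623 mol
Divide by the smallest (0.03312 mol C): C 1.000, H 4.002, S 2.000
→ CH4S2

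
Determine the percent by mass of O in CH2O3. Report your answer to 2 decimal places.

77.39%

Molar mass = 1(12.01) + 2(1.008) + 3(16.00) = 62.026 g/mol
Mass of O per mole = 3 × 16.00 = 48.000 g
% O = 48.000 / 62.026 × 100 = 77.39%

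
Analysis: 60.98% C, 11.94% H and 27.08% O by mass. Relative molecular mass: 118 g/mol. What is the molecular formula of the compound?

C6H14O2

Assume 100 g: 60.98 g C, 11.94 g H, 27.08 g O.
Moles — C: 60.98 / 12.01 = 5.077 mol; H: 11.94 / 1.008 = 11.85 mol; O: 27.08 / 16.00 = 1.692 mol
Divide by the smallest (1.692 mol O): C 3.000, H 6.999, O 1.000
Ratio ≈ 3:7:1, so the empirical formula is C3H7O
Empirical-formula mass = 59.09 g/mol
n = 118 / 59.09 = 2.00 ≈ 2
Molecular formula = (C3H7O)×2 = C6H14O2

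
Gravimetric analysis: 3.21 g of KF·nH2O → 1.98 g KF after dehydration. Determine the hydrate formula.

KF·2H2O

Mass of water lost = 3.21 − 1.98 = 1.23 g → 1.23 / 18.02 = 0.06826 mol H2O
Molar mass of KF = 58.10 g/mol → mol KF = 1.98 / 58.10 = 0.03408
n = 0.06826 / 0.03408 = 2.00 ≈ 2 → KF·2H2O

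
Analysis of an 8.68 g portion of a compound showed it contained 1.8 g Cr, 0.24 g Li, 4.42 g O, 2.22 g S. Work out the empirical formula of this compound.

Cr: 1.8 g ÷ 52.00 g/mol = 0.03462 mol
Li: 0.24 g ÷ 6.94 g/mol = 0.03458 mol
O: 4.42 g ÷ 16.00 g/mol = 0.2762 mol
S: 2.22 g ÷ 32.07 g/mol = 0.06922 mol
Smallest is Li at 0.03458 mol; normalising gives Cr 1.001, Li 1.000, O 7.988, S 2.002
→ CrLiO8S2

CrLiO8S2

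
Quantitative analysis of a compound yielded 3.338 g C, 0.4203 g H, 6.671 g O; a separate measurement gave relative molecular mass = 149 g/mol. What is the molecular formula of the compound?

C4H6O6

Moles — C: 3.338 / 12.01 = 0.2779 mol; H: 0.4203 / 1.008 = 0.417 mol; O: 6.671 / 16.00 = 0.4169 mol
Ratios (÷ 0.2779): C 1.000, H 1.500, O 1.500
Multiply by 2: C 2.00, H 3.00, O 3.00 → C2H3O3
Empirical-formula mass = 75.04 g/mol
n = 149 / 75.04 = 1.99 ≈ 2
Molecular formula = (C2H3O3)×2 = C4H6O6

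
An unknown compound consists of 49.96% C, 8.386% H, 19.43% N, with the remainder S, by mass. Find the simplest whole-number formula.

C6H12N2S

Assume 100 g: 49.96 g C, 8.386 g H, 19.43 g N, 22.224 g S.
C: 49.96 g ÷ 12.01 g/mol = 4.16 mol
H: 8.386 g ÷ 1.008 g/mol = 8.319 mol
N: 19.43 g ÷ 14.01 g/mol = 1.387 mol
S: 22.224 g ÷ 32.07 g/mol = 0.693 mol
Divide by the smallest (0.693 mol S): C 6.003, H 12.005, N 2.001, S 1.000
≈ 6:12:2:1 → C6H12N2S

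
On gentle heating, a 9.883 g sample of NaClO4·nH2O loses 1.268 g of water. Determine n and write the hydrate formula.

NaClO4·H2O

Mass of anhydrous NaClO4 = 9.883 − 1.268 = 8.615 g
mol H2O = 1.268 / 18.02 = 0.07037
Molar mass of NaClO4 = 122.44 g/mol → mol NaClO4 = 8.615 / 122.44 = 0.07036
n = 0.07037 / 0.07036 = 1.00 ≈ 1 → NaClO4·H2O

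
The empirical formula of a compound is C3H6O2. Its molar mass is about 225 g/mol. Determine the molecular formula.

C9H18O6

Empirical-formula mass = 74.08 g/mol
n = 225 / 74.08 = 3.04 ≈ 3
Molecular formula = (C3H6O2)3 = C9H18O6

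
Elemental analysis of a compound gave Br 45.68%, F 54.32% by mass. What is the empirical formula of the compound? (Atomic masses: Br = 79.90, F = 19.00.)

BrF5

Assume 100 g: 45.68 g Br, 54.32 g F.
n(Br) = 45.68/79.90 = 0.5717, n(F) = 54.32/19.00 = 2.859
Smallest is Br at 0.5717 mol; normalising gives Br 1.000, F 5.001
≈ 1:5 → BrF5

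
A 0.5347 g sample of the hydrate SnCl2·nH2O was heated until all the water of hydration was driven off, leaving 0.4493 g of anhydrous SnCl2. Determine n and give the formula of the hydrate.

SnCl2·2H2O

Mass of water lost = 0.5347 − 0.4493 = 0.0854 g → 0.0854 / 18.02 = 0.004739 mol H2O
Molar mass of SnCl2 = 189.61 g/mol → mol SnCl2 = 0.4493 / 189.61 = 0.00237
n = 0.004739 / 0.00237 = 2.00 ≈ 2 → SnCl2·2H2O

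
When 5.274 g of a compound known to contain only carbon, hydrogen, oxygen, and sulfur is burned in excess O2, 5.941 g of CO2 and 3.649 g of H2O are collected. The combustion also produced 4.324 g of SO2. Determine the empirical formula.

C2H6OS

mol C = 5.941 / 44.01 = 0.1350; mass C = 0.1350 × 12.01 = 1.621 g
mol H = 2 × (3.649 / 18.02) = 0.4050; mass H = 0.4050 × 1.008 = 0.4082 g
mol S = 4.324 / 64.07 = 0.06749; mass S = 2.164 g
mass O = 5.274 − (4.194) = 1.080 g → mol O = 0.06751
Smallest is S at 0.06749 mol; normalising gives C 2.000, H 6.001, O 1.000, S 1.000
Ratio ≈ 2:6:1:1, so the empirical formula is C2H6OS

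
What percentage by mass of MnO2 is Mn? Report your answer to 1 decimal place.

Molar mass = 1(54.94) + 2(16.00) = 86.940 g/mol
Mass of Mn per mole = 1 × 54.94 = 54.940 g
% Mn = 54.940 / 86.940 × 100 = 63.2%

63.2%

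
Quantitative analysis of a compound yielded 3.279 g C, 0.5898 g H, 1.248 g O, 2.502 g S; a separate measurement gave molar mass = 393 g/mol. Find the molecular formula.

C14H30O4S4

C: 3.279 g ÷ 12.01 g/mol = 0.273 mol
H: 0.5898 g ÷ 1.008 g/mol = 0.5851 mol
O: 1.248 g ÷ 16.00 g/mol = 0.078 mol
S: 2.502 g ÷ 32.07 g/mol = 0.07802 mol
Divide by the smallest (0.078 mol O): C 3.500, H 7.502, O 1.000, S 1.000
×2: C 7.00, H 15.00, O 2.00, S 2.00 → C7H15O2S2
Empirical-formula mass = 195.33 g/mol
n = 393 / 195.33 = 2.01 ≈ 2
Molecular formula = (C7H15O2S2)×2 = C14H30O4S4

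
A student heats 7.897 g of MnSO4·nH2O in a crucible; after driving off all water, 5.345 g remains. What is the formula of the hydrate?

Mass of water lost = 7.897 − 5.345 = 2.552 g → 2.552 / 18.02 = 0.1416 mol H2O
Molar mass of MnSO4 = 151.01 g/mol → mol MnSO4 = 5.345 / 151.01 = 0.0354
n = 0.1416 / 0.0354 = 4.00 ≈ 4 → MnSO4·4H2O

MnSO4·4H2O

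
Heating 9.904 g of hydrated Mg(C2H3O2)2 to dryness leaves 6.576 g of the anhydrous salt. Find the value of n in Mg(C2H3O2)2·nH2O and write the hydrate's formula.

Mg(C2H3O2)2·4H2O

Mass of water lost = 9.904 − 6.576 = 3.328 g → 3.328 / 18.02 = 0.1847 mol H2O
Molar mass of Mg(C2H3O2)2 = 142.40 g/mol → mol Mg(C2H3O2)2 = 6.576 / 142.40 = 0.04618
n = 0.1847 / 0.04618 = 4.00 ≈ 4 → Mg(C2H3O2)2·4H2O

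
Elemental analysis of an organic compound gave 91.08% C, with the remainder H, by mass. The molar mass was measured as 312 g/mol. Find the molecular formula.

Assume 100 g: 91.08 g C, 8.92 g H.
n(C) = 91.08/12.01 = 7.584, n(H) = 8.92/1.008 = 8.849
Divide by the smallest (7.584 mol C): C 1.000, H 1.167
Scaling by 6: C 6.00, H 7.00 → C6H7
Empirical-formula mass = 79.12 g/mol
n = 312 / 79.12 = 3.94 ≈ 4
Molecular formula = (C6H7)×4 = C24H28

C24H28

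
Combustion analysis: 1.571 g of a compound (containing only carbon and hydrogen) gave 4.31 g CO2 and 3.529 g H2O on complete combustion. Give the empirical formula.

mol C = 4.31 / 44.01 = 0.09793; mass C = 0.09793 × 12.01 = 1.176 g
mol H = 2 × (3.529 / 18.02) = 0.3917; mass H = 0.3917 × 1.008 = 0.3948 g
Ratios (÷ 0.09793): C 1.000, H 3.999
≈ 1:4 → CH4

CH4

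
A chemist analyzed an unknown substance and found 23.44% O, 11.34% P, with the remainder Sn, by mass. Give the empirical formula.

Assume 100 g: 23.44 g O, 11.34 g P, 65.22 g Sn.
O: 23.44 g ÷ 16.00 g/mol = 1.465 mol
P: 11.34 g ÷ 30.97 g/mol = 0.3662 mol
Sn: 65.22 g ÷ 118.71 g/mol = 0.5494 mol
Divide by the smallest (0.3662 mol P): O 4.001, P 1.000, Sn 1.500
Multiply by 2: O 8.00, P 2.00, Sn 3.00 → O8P2Sn3

O8P2Sn3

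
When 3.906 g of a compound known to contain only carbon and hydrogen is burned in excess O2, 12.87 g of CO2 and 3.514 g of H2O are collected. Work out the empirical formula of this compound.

C3H4

mol C = 12.87 / 44.01 = 0.2924; mass C = 0.2924 × 12.01 = 3.512 g
mol H = 2 × (3.514 / 18.02) = 0.3900; mass H = 0.3900 × 1.008 = 0.3931 g
Divide by the smallest (0.2924 mol C): C 1.000, H 1.334
Multiply by 3: C 3.00, H 4.00 → C3H4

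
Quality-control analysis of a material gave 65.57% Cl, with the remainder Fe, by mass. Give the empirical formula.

Cl3Fe

Assume 100 g: 65.57 g Cl, 34.43 g Fe.
Moles — Cl: 65.57 / 35.45 = 1.85 mol; Fe: 34.43 / 55.85 = 0.6165 mol
Smallest is Fe at 0.6165 mol; normalising gives Cl 3.000, Fe 1.000
Ratio ≈ 3:1, so the empirical formula is Cl3Fe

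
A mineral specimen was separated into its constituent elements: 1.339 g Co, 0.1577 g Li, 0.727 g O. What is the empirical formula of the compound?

CoLiO2

Moles — Co: 1.339 / 58.93 = 0.02272 mol; Li: 0.1577 / 6.94 = 0.02272 mol; O: 0.727 / 16.00 = 0.04544 mol
Ratios (÷ 0.02272): Co 1.000, Li 1.000, O 2.000
≈ 1:1:2 → CoLiO2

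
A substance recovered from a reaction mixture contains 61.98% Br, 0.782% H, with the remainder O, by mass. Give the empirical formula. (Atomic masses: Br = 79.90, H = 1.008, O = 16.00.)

Assume 100 g: 61.98 g Br, 0.782 g H, 37.238 g O.
Br: 61.98 g ÷ 79.90 g/mol = 0.7757 mol
H: 0.782 g ÷ 1.008 g/mol = 0.7758 mol
O: 37.238 g ÷ 16.00 g/mol = 2.327 mol
Smallest is Br at 0.7757 mol; normalising gives Br 1.000, H 1.000, O 3.000
Ratio ≈ 1:1:3, so the empirical formula is BrHO3

BrHO3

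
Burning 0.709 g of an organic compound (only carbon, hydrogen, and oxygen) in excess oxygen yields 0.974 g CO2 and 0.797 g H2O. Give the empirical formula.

CH4O

mol C = 0.974 / 44.01 = 0.02213; mass C = 0.02213 × 12.01 = 0.2658 g
mol H = 2 × (0.797 / 18.02) = 0.08846; mass H = 0.08846 × 1.008 = 0.08916 g
mass O = 0.709 − (0.3550) = 0.3540 g → mol O = 0.02213
Smallest is O at 0.02213 mol; normalising gives C 1.000, H 3.998, O 1.000
≈ 1:4:1 → CH4O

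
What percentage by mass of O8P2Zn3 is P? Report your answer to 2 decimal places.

Molar mass = 8(16.00) + 2(30.97) + 3(65.38) = 386.080 g/mol
Mass of P per mole = 2 × 30.97 = 61.940 g
% P = 61.940 / 386.080 × 100 = 16.04%

16.04%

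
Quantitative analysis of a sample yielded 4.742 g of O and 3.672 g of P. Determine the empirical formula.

O5P2

n(O) = 4.742/16.00 = 0.2964, n(P) = 3.672/30.97 = 0.1186
Divide by the smallest (0.1186 mol P): O 2.500, P 1.000
×2: O 5.00, P 2.00 → O5P2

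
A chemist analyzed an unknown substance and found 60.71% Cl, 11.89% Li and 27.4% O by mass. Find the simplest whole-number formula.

Assume 100 g: 60.71 g Cl, 11.89 g Li, 27.4 g O.
n(Cl) = 60.71/35.45 = 1.713, n(Li) = 11.89/6.94 = 1.713, n(O) = 27.4/16.00 = 1.712
Divide by the smallest (1.712 mol O): Cl 1.000, Li 1.000, O 1.000
→ ClLiO

ClLiO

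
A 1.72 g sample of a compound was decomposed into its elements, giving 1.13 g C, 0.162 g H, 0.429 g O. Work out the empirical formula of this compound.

C: 1.13 g ÷ 12.01 g/mol = 0.09409 mol
H: 0.162 g ÷ 1.008 g/mol = 0.1607 mol
O: 0.429 g ÷ 16.00 g/mol = 0.02681 mol
Smallest is O at 0.02681 mol; normalising gives C 3.509, H 5.994, O 1.000
Multiply by 2: C 7.02, H 11.99, O 2.00 → C7H12O2

C7H12O2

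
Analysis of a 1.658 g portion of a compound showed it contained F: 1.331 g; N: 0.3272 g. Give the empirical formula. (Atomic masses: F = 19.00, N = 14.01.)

n(F) = 1.331/19.00 = 0.07005, n(N) = 0.3272/14.01 = 0.02335
Ratios (÷ 0.02335): F 3.000, N 1.000
→ F3N

F3N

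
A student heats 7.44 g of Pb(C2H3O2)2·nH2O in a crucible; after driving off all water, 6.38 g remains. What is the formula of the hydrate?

Pb(C2H3O2)2·3H2O

Mass of water lost = 7.44 − 6.38 = 1.06 g → 1.06 / 18.02 = 0.05882 mol H2O
Molar mass of Pb(C2H3O2)2 = 325.29 g/mol → mol Pb(C2H3O2)2 = 6.38 / 325.29 = 0.01961
n = 0.05882 / 0.01961 = 3.00 ≈ 3 → Pb(C2H3O2)2·3H2O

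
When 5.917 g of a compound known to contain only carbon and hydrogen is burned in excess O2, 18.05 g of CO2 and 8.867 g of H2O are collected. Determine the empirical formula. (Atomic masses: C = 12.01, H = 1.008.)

C5H12

mol C = 18.05 / 44.01 = 0.4101; mass C = 0.4101 × 12.01 = 4.926 g
mol H = 2 × (8.867 / 18.02) = 0.9841; mass H = 0.9841 × 1.008 = 0.9920 g
Ratios (÷ 0.4101): C 1.000, H 2.400
×5: C 5.00, H 12.00 → C5H12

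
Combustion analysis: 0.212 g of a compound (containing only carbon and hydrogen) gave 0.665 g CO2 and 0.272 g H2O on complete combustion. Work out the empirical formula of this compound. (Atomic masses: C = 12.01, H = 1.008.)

CH2

mol C = 0.665 / 44.01 = 0.01511; mass C = 0.01511 × 12.01 = 0.1815 g
mol H = 2 × (0.272 / 18.02) = 0.03019; mass H = 0.03019 × 1.008 = 0.03043 g
Ratios (÷ 0.01511): C 1.000, H 1.998
≈ 1:2 → CH2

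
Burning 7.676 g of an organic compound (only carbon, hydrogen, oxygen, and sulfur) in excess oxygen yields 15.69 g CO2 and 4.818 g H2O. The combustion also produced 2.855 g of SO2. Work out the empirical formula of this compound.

C8H12O2S

mol C = 15.69 / 44.01 = 0.3565; mass C = 0.3565 × 12.01 = 4.282 g
mol H = 2 × (4.818 / 18.02) = 0.5347; mass H = 0.5347 × 1.008 = 0.5390 g
mol S = 2.855 / 64.07 = 0.04456; mass S = 1.429 g
mass O = 7.676 − (6.250) = 1.426 g → mol O = 0.08914
Smallest is S at 0.04456 mol; normalising gives C 8.001, H 12.000, O 2.000, S 1.000
→ C8H12O2S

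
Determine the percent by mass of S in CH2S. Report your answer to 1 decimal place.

69.6%

Molar mass = 1(12.01) + 2(1.008) + 1(32.07) = 46.096 g/mol
Mass of S per mole = 1 × 32.07 = 32.070 g
% S = 32.070 / 46.096 × 100 = 69.6%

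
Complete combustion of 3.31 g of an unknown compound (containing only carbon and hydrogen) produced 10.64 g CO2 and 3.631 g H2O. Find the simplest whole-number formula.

mol C = 10.64 / 44.01 = 0.2418; mass C = 0.2418 × 12.01 = 2.904 g
mol H = 2 × (3.631 / 18.02) = 0.4030; mass H = 0.4030 × 1.008 = 0.4062 g
Smallest is C at 0.2418 mol; normalising gives C 1.000, H 1.667
Scaling by 3: C 3.00, H 5.00 → C3H5

C3H5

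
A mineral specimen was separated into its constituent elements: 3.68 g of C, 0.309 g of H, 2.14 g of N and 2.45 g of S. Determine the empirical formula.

C: 3.68 g ÷ 12.01 g/mol = 0.3064 mol
H: 0.309 g ÷ 1.008 g/mol = 0.3065 mol
N: 2.14 g ÷ 14.01 g/mol = 0.1527 mol
S: 2.45 g ÷ 32.07 g/mol = 0.0764 mol
Divide by the smallest (0.0764 mol S): C 4.011, H 4.013, N 1.999, S 1.000
Ratio ≈ 4:4:2:1, so the empirical formula is C4H4N2S

C4H4N2S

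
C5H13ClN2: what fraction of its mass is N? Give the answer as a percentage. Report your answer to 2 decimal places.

Molar mass = 5(12.01) + 13(1.008) + 1(35.45) + 2(14.01) = 136.624 g/mol
Mass of N per mole = 2 × 14.01 = 28.020 g
% N = 28.020 / 136.624 × 100 = 20.51%

20.51%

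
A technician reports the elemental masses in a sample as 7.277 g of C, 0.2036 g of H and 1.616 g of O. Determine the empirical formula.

C6H2O

Moles — C: 7.277 / 12.01 = 0.6059 mol; H: 0.2036 / 1.008 = 0.202 mol; O: 1.616 / 16.00 = 0.101 mol
Divide by the smallest (0.101 mol O): C 5.999, H 2.000, O 1.000
Ratio ≈ 6:2:1, so the empirical formula is C6H2O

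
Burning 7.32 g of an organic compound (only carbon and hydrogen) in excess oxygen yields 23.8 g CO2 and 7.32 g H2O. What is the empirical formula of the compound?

mol C = 23.8 / 44.01 = 0.5408; mass C = 0.5408 × 12.01 = 6.495 g
mol H = 2 × (7.32 / 18.02) = 0.8124; mass H = 0.8124 × 1.008 = 0.8189 g
Divide by the smallest (0.5408 mol C): C 1.000, H 1.502
Scaling by 2: C 2.00, H 3.00 → C2H3

C2H3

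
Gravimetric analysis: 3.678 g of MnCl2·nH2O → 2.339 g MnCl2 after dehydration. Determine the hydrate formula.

MnCl2·4H2O

Mass of water lost = 3.678 − 2.339 = 1.339 g → 1.339 / 18.02 = 0.07431 mol H2O
Molar mass of MnCl2 = 125.84 g/mol → mol MnCl2 = 2.339 / 125.84 = 0.01859
n = 0.07431 / 0.01859 = 4.00 ≈ 4 → MnCl2·4H2O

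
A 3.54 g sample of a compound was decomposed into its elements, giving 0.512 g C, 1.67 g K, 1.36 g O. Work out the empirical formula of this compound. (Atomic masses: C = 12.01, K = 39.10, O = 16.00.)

CKO2

n(C) = 0.512/12.01 = 0.04263, n(K) = 1.67/39.10 = 0.04271, n(O) = 1.36/16.00 = 0.085
Divide by the smallest (0.04263 mol C): C 1.000, K 1.002, O 1.994
≈ 1:1:2 → CKO2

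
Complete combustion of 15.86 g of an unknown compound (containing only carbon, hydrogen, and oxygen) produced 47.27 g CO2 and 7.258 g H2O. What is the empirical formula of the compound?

mol C = 47.27 / 44.01 = 1.074; mass C = 1.074 × 12.01 = 12.90 g
mol H = 2 × (7.258 / 18.02) = 0.8055; mass H = 0.8055 × 1.008 = 0.8120 g
mass O = 15.86 − (13.71) = 2.148 g → mol O = 0.1343
Smallest is O at 0.1343 mol; normalising gives C 7.999, H 5.999, O 1.000
→ C8H6O

C8H6O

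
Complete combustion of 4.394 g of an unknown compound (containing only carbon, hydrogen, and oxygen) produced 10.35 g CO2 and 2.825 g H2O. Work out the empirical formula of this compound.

mol C = 10.35 / 44.01 = 0.2352; mass C = 0.2352 × 12.01 = 2.824 g
mol H = 2 × (2.825 / 18.02) = 0.3135; mass H = 0.3135 × 1.008 = 0.3160 g
mass O = 4.394 − (3.140) = 1.254 g → mol O = 0.07834
Divide by the smallest (0.07834 mol O): C 3.002, H 4.002, O 1.000
→ C3H4O

C3H4O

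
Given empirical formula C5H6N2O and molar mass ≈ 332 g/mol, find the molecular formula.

C15H18N6O3

Empirical-formula mass = 110.12 g/mol
n = 332 / 110.12 = 3.01 ≈ 3
Molecular formula = (C5H6N2O)3 = C15H18N6O3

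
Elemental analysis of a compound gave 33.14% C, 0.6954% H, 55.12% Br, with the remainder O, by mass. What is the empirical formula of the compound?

C4HBrO

Assume 100 g: 33.14 g C, 0.6954 g H, 55.12 g Br, 11.045 g O.
n(C) = 33.14/12.01 = 2.759, n(H) = 0.6954/1.008 = 0.6899, n(Br) = 55.12/79.90 = 0.6899, n(O) = 11.045/16.00 = 0.6903
Divide by the smallest (0.6899 mol Br): C 4.000, H 1.000, Br 1.000, O 1.001
≈ 4:1:1:1 → C4HBrO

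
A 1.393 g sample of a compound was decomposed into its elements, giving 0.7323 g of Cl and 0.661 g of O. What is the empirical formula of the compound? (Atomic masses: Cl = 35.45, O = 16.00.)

ClO2

Cl: 0.7323 g ÷ 35.45 g/mol = 0.02066 mol
O: 0.661 g ÷ 16.00 g/mol = 0.04131 mol
Ratios (÷ 0.02066): Cl 1.000, O 2.000
≈ 1:2 → ClO2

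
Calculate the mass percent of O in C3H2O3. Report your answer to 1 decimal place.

Molar mass = 3(12.01) + 2(1.008) + 3(16.00) = 86.046 g/mol
Mass of O per mole = 3 × 16.00 = 48.000 g
% O = 48.000 / 86.046 × 100 = 55.8%

55.8%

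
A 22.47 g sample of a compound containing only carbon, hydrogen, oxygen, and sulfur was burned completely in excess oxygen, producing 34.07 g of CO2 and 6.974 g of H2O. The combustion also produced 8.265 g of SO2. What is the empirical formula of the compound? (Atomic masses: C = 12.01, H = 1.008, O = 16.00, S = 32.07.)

mol C = 34.07 / 44.01 = 0.7741; mass C = 0.7741 × 12.01 = 9.297 g
mol H = 2 × (6.974 / 18.02) = 0.7740; mass H = 0.7740 × 1.008 = 0.7802 g
mol S = 8.265 / 64.07 = 0.1290; mass S = 4.137 g
mass O = 22.47 − (14.21) = 8.255 g → mol O = 0.5160
Divide by the smallest (0.129 mol S): C 6.001, H 6.000, O 4.000, S 1.000
≈ 6:6:4:1 → C6H6O4S

C6H6O4S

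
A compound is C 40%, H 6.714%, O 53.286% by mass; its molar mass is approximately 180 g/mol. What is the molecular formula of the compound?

C6H12O6

Assume 100 g: 40 g C, 6.714 g H, 53.286 g O.
n(C) = 40/12.01 = 3.331, n(H) = 6.714/1.008 = 6.661, n(O) = 53.286/16.00 = 3.33
Smallest is O at 3.33 mol; normalising gives C 1.000, H 2.000, O 1.000
Ratio ≈ 1:2:1, so the empirical formula is CH2O
Empirical-formula mass = 30.03 g/mol
n = 180 / 30.03 = 5.99 ≈ 6
Molecular formula = (CH2O)×6 = C6H12O6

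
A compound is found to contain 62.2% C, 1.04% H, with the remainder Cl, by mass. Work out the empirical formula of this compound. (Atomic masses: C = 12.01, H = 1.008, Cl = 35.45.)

Assume 100 g: 62.2 g C, 1.04 g H, 36.76 g Cl.
C: 62.2 g ÷ 12.01 g/mol = 5.179 mol
H: 1.04 g ÷ 1.008 g/mol = 1.032 mol
Cl: 36.76 g ÷ 35.45 g/mol = 1.037 mol
Smallest is H at 1.032 mol; normalising gives C 5.020, H 1.000, Cl 1.005
≈ 5:1:1 → C5HCl

C5HCl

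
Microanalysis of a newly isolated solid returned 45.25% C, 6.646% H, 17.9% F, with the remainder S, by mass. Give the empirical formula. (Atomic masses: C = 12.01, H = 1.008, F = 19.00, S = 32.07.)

Assume 100 g: 45.25 g C, 6.646 g H, 17.9 g F, 30.204 g S.
n(C) = 45.25/12.01 = 3.768, n(H) = 6.646/1.008 = 6.593, n(F) = 17.9/19.00 = 0.9421, n(S) = 30.204/32.07 = 0.9418
Divide by the smallest (0.9418 mol S): C 4.000, H 7.001, F 1.000, S 1.000
≈ 4:7:1:1 → C4H7FS

C4H7FS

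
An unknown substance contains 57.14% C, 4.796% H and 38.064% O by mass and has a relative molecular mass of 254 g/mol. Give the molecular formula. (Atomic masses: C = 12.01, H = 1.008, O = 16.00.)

C12H12O6

Assume 100 g: 57.14 g C, 4.796 g H, 38.064 g O.
C: 57.14 g ÷ 12.01 g/mol = 4.758 mol
H: 4.796 g ÷ 1.008 g/mol = 4.758 mol
O: 38.064 g ÷ 16.00 g/mol = 2.379 mol
Ratios (÷ 2.379): C 2.000, H 2.000, O 1.000
→ C2H2O
Empirical-formula mass = 42.04 g/mol
n = 254 / 42.04 = 6.04 ≈ 6
Molecular formula = (C2H2O)×6 = C12H12O6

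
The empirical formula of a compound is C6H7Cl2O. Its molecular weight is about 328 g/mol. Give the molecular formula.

Empirical-formula mass = 166.02 g/mol
n = 328 / 166.02 = 1.98 ≈ 2
Molecular formula = (C6H7Cl2O)2 = C12H14Cl4O2

C12H14Cl4O2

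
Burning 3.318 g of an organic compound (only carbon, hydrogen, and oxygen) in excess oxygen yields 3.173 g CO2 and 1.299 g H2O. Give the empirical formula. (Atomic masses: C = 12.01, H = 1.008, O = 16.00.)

mol C = 3.173 / 44.01 = 0.07210; mass C = 0.07210 × 12.01 = 0.8659 g
mol H = 2 × (1.299 / 18.02) = 0.1442; mass H = 0.1442 × 1.008 = 0.1453 g
mass O = 3.318 − (1.011) = 2.307 g → mol O = 0.1442
Smallest is C at 0.0721 mol; normalising gives C 1.000, H 2.000, O 2.000
→ CH2O2

CH2O2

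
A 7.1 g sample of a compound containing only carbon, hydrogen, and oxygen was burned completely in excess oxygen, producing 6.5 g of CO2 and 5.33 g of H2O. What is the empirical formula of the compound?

mol C = 6.5 / 44.01 = 0.1477; mass C = 0.1477 × 12.01 = 1.774 g
mol H = 2 × (5.33 / 18.02) = 0.5916; mass H = 0.5916 × 1.008 = 0.5963 g
mass O = 7.1 − (2.370) = 4.730 g → mol O = 0.2956
Ratios (÷ 0.1477): C 1.000, H 4.005, O 2.002
≈ 1:4:2 → CH4O2

CH4O2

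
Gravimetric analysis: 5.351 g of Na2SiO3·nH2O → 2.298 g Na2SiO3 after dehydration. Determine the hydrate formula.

Na2SiO3·9H2O

Mass of water lost = 5.351 − 2.298 = 3.053 g → 3.053 / 18.02 = 0.1694 mol H2O
Molar mass of Na2SiO3 = 122.07 g/mol → mol Na2SiO3 = 2.298 / 122.07 = 0.01883
n = 0.1694 / 0.01883 = 9.00 ≈ 9 → Na2SiO3·9H2O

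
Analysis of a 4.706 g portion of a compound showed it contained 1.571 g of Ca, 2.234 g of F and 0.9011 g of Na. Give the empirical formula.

CaF3Na

Ca: 1.571 g ÷ 40.08 g/mol = 0.0392 mol
F: 2.234 g ÷ 19.00 g/mol = 0.1176 mol
Na: 0.9011 g ÷ 22.99 g/mol = 0.0392 mol
Ratios (÷ 0.0392): Ca 1.000, F 3.000, Na 1.000
≈ 1:3:1 → CaF3Na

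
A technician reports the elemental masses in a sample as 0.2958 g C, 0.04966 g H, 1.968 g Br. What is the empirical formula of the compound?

CH2Br

Moles — C: 0.2958 / 12.01 = 0.02463 mol; H: 0.04966 / 1.008 = 0.04927 mol; Br: 1.968 / 79.90 = 0.02463 mol
Divide by the smallest (0.02463 mol C): C 1.000, H 2.000, Br 1.000
≈ 1:2:1 → CH2Br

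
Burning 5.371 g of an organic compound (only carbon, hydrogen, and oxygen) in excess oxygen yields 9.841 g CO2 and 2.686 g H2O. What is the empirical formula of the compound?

mol C = 9.841 / 44.01 = 0.2236; mass C = 0.2236 × 12.01 = 2.686 g
mol H = 2 × (2.686 / 18.02) = 0.2981; mass H = 0.2981 × 1.008 = 0.3005 g
mass O = 5.371 − (2.986) = 2.385 g → mol O = 0.1491
Smallest is O at 0.1491 mol; normalising gives C 1.500, H 2.000, O 1.000
Multiply by 2: C 3.00, H 4.00, O 2.00 → C3H4O2

C3H4O2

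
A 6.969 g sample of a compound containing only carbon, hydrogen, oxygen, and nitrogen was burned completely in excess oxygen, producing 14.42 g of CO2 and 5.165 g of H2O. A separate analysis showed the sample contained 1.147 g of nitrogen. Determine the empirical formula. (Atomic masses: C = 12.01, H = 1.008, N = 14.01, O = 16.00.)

C4H7NO

mol C = 14.42 / 44.01 = 0.3277; mass C = 0.3277 × 12.01 = 3.935 g
mol H = 2 × (5.165 / 18.02) = 0.5733; mass H = 0.5733 × 1.008 = 0.5778 g
mol N = 1.147 / 14.01 = 0.08187
mass O = 6.969 − (5.660) = 1.309 g → mol O = 0.08182
Divide by the smallest (0.08182 mol O): C 4.005, H 7.007, N 1.001, O 1.000
Ratio ≈ 4:7:1:1, so the empirical formula is C4H7NO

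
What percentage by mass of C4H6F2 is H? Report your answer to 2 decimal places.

6.57%

Molar mass = 4(12.01) + 6(1.008) + 2(19.00) = 92.088 g/mol
Mass of H per mole = 6 × 1.008 = 6.048 g
% H = 6.048 / 92.088 × 100 = 6.57%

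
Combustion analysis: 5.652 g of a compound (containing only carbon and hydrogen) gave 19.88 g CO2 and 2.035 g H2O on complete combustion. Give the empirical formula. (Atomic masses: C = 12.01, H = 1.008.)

C2H

mol C = 19.88 / 44.01 = 0.4517; mass C = 0.4517 × 12.01 = 5.425 g
mol H = 2 × (2.035 / 18.02) = 0.2259; mass H = 0.2259 × 1.008 = 0.2277 g
Smallest is H at 0.2259 mol; normalising gives C 2.000, H 1.000
→ C2H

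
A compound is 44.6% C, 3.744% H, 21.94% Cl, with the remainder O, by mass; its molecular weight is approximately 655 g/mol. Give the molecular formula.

Assume 100 g: 44.6 g C, 3.744 g H, 21.94 g Cl, 29.716 g O.
Moles — C: 44.6 / 12.01 = 3.714 mol; H: 3.744 / 1.008 = 3.714 mol; Cl: 21.94 / 35.45 = 0.6189 mol; O: 29.716 / 16.00 = 1.857 mol
Smallest is Cl at 0.6189 mol; normalising gives C 6.000, H 6.001, Cl 1.000, O 3.001
→ C6H6ClO3
Empirical-formula mass = 161.56 g/mol
n = 655 / 161.56 = 4.05 ≈ 4
Molecular formula = (C6H6ClO3)×4 = C24H24Cl4O12

C24H24Cl4O12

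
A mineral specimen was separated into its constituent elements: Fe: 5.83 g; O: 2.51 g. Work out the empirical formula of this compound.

Fe: 5.83 g ÷ 55.85 g/mol = 0.1044 mol
O: 2.51 g ÷ 16.00 g/mol = 0.1569 mol
Smallest is Fe at 0.1044 mol; normalising gives Fe 1.000, O 1.503
Multiply by 2: Fe 2.00, O 3.01 → Fe2O3

Fe2O3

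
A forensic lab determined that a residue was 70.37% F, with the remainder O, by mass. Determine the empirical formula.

Assume 100 g: 70.37 g F, 29.63 g O.
F: 70.37 g ÷ 19.00 g/mol = 3.704 mol
O: 29.63 g ÷ 16.00 g/mol = 1.852 mol
Divide by the smallest (1.852 mol O): F 2.000, O 1.000
Ratio ≈ 2:1, so the empirical formula is F2O

F2O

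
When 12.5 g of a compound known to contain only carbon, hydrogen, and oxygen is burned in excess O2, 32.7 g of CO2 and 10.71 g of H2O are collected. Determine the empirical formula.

C5H8O

mol C = 32.7 / 44.01 = 0.7430; mass C = 0.7430 × 12.01 = 8.924 g
mol H = 2 × (10.71 / 18.02) = 1.189; mass H = 1.189 × 1.008 = 1.198 g
mass O = 12.5 − (10.12) = 2.378 g → mol O = 0.1486
Divide by the smallest (0.1486 mol O): C 4.999, H 7.997, O 1.000
≈ 5:8:1 → C5H8O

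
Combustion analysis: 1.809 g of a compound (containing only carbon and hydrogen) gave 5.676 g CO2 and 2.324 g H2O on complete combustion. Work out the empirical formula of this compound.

mol C = 5.676 / 44.01 = 0.1290; mass C = 0.1290 × 12.01 = 1.549 g
mol H = 2 × (2.324 / 18.02) = 0.2579; mass H = 0.2579 × 1.008 = 0.2600 g
Divide by the smallest (0.129 mol C): C 1.000, H 2.000
→ CH2

CH2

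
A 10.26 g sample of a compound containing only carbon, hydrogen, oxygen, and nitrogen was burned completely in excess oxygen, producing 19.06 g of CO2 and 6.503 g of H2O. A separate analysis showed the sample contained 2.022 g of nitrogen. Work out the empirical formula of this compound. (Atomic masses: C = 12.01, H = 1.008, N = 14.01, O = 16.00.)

mol C = 19.06 / 44.01 = 0.4331; mass C = 0.4331 × 12.01 = 5.201 g
mol H = 2 × (6.503 / 18.02) = 0.7218; mass H = 0.7218 × 1.008 = 0.7275 g
mol N = 2.022 / 14.01 = 0.1443
mass O = 10.26 − (7.951) = 2.309 g → mol O = 0.1443
Ratios (÷ 0.1443): C 3.001, H 5.001, N 1.000, O 1.000
≈ 3:5:1:1 → C3H5NO

C3H5NO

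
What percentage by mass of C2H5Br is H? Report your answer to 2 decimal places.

Molar mass = 2(12.01) + 5(1.008) + 1(79.90) = 108.960 g/mol
Mass of H per mole = 5 × 1.008 = 5.040 g
% H = 5.040 / 108.960 × 100 = 4.63%

4.63%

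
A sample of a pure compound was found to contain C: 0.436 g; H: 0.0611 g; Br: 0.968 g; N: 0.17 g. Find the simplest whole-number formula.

C3H5BrN

Moles — C: 0.436 / 12.01 = 0.0363 mol; H: 0.0611 / 1.008 = 0.06062 mol; Br: 0.968 / 79.90 = 0.01212 mol; N: 0.17 / 14.01 = 0.01213 mol
Divide by the smallest (0.01212 mol Br): C 2.997, H 5.003, Br 1.000, N 1.002
Ratio ≈ 3:5:1:1, so the empirical formula is C3H5BrN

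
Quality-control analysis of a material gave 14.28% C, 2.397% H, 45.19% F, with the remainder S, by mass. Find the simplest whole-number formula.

CH2F2S

Assume 100 g: 14.28 g C, 2.397 g H, 45.19 g F, 38.133 g S.
Moles — C: 14.28 / 12.01 = 1.189 mol; H: 2.397 / 1.008 = 2.378 mol; F: 45.19 / 19.00 = 2.378 mol; S: 38.133 / 32.07 = 1.189 mol
Smallest is C at 1.189 mol; normalising gives C 1.000, H 2.000, F 2.000, S 1.000
→ CH2F2S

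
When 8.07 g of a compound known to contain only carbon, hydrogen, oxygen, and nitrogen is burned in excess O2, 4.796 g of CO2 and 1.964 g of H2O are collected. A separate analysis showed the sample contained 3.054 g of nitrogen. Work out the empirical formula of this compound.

mol C = 4.796 / 44.01 = 0.1090; mass C = 0.1090 × 12.01 = 1.309 g
mol H = 2 × (1.964 / 18.02) = 0.2180; mass H = 0.2180 × 1.008 = 0.2197 g
mol N = 3.054 / 14.01 = 0.2180
mass O = 8.07 − (4.583) = 3.487 g → mol O = 0.2180
Ratios (÷ 0.109): C 1.000, H 2.000, N 2.000, O 2.000
Ratio ≈ 1:2:2:2, so the empirical formula is CH2N2O2

CH2N2O2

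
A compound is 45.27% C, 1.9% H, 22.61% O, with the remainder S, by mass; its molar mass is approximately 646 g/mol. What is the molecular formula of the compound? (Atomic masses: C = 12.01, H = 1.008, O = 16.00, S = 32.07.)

Assume 100 g: 45.27 g C, 1.9 g H, 22.61 g O, 30.22 g S.
n(C) = 45.27/12.01 = 3.769, n(H) = 1.9/1.008 = 1.885, n(O) = 22.61/16.00 = 1.413, n(S) = 30.22/32.07 = 0.9423
Smallest is S at 0.9423 mol; normalising gives C 4.000, H 2.000, O 1.500, S 1.000
Scaling by 2: C 8.00, H 4.00, O 3.00, S 2.00 → C8H4O3S2
Empirical-formula mass = 212.25 g/mol
n = 646 / 212.25 = 3.04 ≈ 3
Molecular formula = (C8H4O3S2)×3 = C24H12O9S6

C24H12O9S6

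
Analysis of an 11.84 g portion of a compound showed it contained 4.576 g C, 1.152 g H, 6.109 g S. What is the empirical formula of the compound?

C2H6S

Moles — C: 4.576 / 12.01 = 0.381 mol; H: 1.152 / 1.008 = 1.143 mol; S: 6.109 / 32.07 = 0.1905 mol
Divide by the smallest (0.1905 mol S): C 2.000, H 6.000, S 1.000
→ C2H6S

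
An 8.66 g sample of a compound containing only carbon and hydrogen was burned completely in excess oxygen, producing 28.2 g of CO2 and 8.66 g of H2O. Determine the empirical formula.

C2H3

mol C = 28.2 / 44.01 = 0.6408; mass C = 0.6408 × 12.01 = 7.696 g
mol H = 2 × (8.66 / 18.02) = 0.9612; mass H = 0.9612 × 1.008 = 0.9688 g
Divide by the smallest (0.6408 mol C): C 1.000, H 1.500
Scaling by 2: C 2.00, H 3.00 → C2H3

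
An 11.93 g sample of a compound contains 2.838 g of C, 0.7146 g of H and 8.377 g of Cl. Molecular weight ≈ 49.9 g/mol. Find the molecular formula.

n(C) = 2.838/12.01 = 0.2363, n(H) = 0.7146/1.008 = 0.7089, n(Cl) = 8.377/35.45 = 0.2363
Ratios (÷ 0.2363): C 1.000, H 3.000, Cl 1.000
≈ 1:3:1 → CH3Cl
Empirical-formula mass = 50.48 g/mol
n = 49.9 / 50.48 = 0.99 ≈ 1
Molecular formula = empirical formula = CH3Cl

CH3Cl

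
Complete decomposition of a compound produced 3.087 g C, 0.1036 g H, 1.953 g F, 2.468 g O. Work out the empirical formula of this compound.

n(C) = 3.087/12.01 = 0.257, n(H) = 0.1036/1.008 = 0.1028, n(F) = 1.953/19.00 = 0.1028, n(O) = 2.468/16.00 = 0.1542
Divide by the smallest (0.1028 mol H): C 2.501, H 1.000, F 1.000, O 1.501
Multiply by 2: C 5.00, H 2.00, F 2.00, O 3.00 → C5H2F2O3

C5H2F2O3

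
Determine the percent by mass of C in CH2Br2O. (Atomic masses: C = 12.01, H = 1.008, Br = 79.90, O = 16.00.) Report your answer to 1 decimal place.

6.3%

Molar mass = 1(12.01) + 2(1.008) + 2(79.90) + 1(16.00) = 189.826 g/mol
Mass of C per mole = 1 × 12.01 = 12.010 g
% C = 12.010 / 189.826 × 100 = 6.3%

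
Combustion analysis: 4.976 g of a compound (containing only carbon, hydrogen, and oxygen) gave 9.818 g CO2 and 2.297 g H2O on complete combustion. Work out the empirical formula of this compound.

C7H8O4

mol C = 9.818 / 44.01 = 0.2231; mass C = 0.2231 × 12.01 = 2.679 g
mol H = 2 × (2.297 / 18.02) = 0.2549; mass H = 0.2549 × 1.008 = 0.2570 g
mass O = 4.976 − (2.936) = 2.040 g → mol O = 0.1275
Ratios (÷ 0.1275): C 1.750, H 2.000, O 1.000
Multiply by 4: C 7.00, H 8.00, O 4.00 → C7H8O4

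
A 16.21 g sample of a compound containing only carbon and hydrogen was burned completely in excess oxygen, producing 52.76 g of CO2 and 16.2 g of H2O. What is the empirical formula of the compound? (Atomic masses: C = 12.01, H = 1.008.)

C2H3

mol C = 52.76 / 44.01 = 1.199; mass C = 1.199 × 12.01 = 14.40 g
mol H = 2 × (16.2 / 18.02) = 1.798; mass H = 1.798 × 1.008 = 1.812 g
Divide by the smallest (1.199 mol C): C 1.000, H 1.500
Multiply by 2: C 2.00, H 3.00 → C2H3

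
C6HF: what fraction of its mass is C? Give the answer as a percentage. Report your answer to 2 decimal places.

78.27%

Molar mass = 6(12.01) + 1(1.008) + 1(19.00) = 92.068 g/mol
Mass of C per mole = 6 × 12.01 = 72.060 g
% C = 72.060 / 92.068 × 100 = 78.27%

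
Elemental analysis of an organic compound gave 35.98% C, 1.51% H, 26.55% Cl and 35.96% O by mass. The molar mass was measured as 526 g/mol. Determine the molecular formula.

C16H8Cl4O12

Assume 100 g: 35.98 g C, 1.51 g H, 26.55 g Cl, 35.96 g O.
C: 35.98 g ÷ 12.01 g/mol = 2.996 mol
H: 1.51 g ÷ 1.008 g/mol = 1.498 mol
Cl: 26.55 g ÷ 35.45 g/mol = 0.7489 mol
O: 35.96 g ÷ 16.00 g/mol = 2.248 mol
Divide by the smallest (0.7489 mol Cl): C 4.000, H 2.000, Cl 1.000, O 3.001
Ratio ≈ 4:2:1:3, so the empirical formula is C4H2ClO3
Empirical-formula mass = 133.51 g/mol
n = 526 / 133.51 = 3.94 ≈ 4
Molecular formula = (C4H2ClO3)×4 = C16H8Cl4O12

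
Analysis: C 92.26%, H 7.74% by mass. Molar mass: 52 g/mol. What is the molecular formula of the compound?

C4H4

Assume 100 g: 92.26 g C, 7.74 g H.
C: 92.26 g ÷ 12.01 g/mol = 7.682 mol
H: 7.74 g ÷ 1.008 g/mol = 7.679 mol
Ratios (÷ 7.679): C 1.000, H 1.000
≈ 1:1 → CH
Empirical-formula mass = 13.02 g/mol
n = 52 / 13.02 = 3.99 ≈ 4
Molecular formula = (CH)×4 = C4H4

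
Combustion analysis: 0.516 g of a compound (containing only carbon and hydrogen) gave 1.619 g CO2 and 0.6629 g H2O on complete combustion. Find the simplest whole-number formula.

CH2

mol C = 1.619 / 44.01 = 0.03679; mass C = 0.03679 × 12.01 = 0.4418 g
mol H = 2 × (0.6629 / 18.02) = 0.07357; mass H = 0.07357 × 1.008 = 0.07416 g
Ratios (÷ 0.03679): C 1.000, H 2.000
Ratio ≈ 1:2, so the empirical formula is CH2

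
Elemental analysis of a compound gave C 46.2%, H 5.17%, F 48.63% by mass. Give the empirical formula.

C3H4F2

Assume 100 g: 46.2 g C, 5.17 g H, 48.63 g F.
C: 46.2 g ÷ 12.01 g/mol = 3.847 mol
H: 5.17 g ÷ 1.008 g/mol = 5.129 mol
F: 48.63 g ÷ 19.00 g/mol = 2.559 mol
Ratios (÷ 2.559): C 1.503, H 2.004, F 1.000
×2: C 3.01, H 4.01, F 2.00 → C3H4F2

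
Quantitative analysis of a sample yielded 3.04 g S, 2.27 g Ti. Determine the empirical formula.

S2Ti

n(S) = 3.04/32.07 = 0.09479, n(Ti) = 2.27/47.87 = 0.04742
Ratios (÷ 0.04742): S 1.999, Ti 1.000
Ratio ≈ 2:1, so the empirical formula is S2Ti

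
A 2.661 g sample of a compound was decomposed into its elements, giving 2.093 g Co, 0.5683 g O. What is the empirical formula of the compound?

CoO

Moles — Co: 2.093 / 58.93 = 0.03552 mol; O: 0.5683 / 16.00 = 0.03552 mol
Ratios (÷ 0.03552): Co 1.000, O 1.000
→ CoO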